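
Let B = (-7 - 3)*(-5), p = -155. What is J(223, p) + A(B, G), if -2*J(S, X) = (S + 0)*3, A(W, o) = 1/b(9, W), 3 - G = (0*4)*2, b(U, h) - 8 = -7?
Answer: -667/2 ≈ -333.50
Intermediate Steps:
b(U, h) = 1 (b(U, h) = 8 - 7 = 1)
G = 3 (G = 3 - 0*4*2 = 3 - 0*2 = 3 - 1*0 = 3 + 0 = 3)
B = 50 (B = -10*(-5) = 50)
A(W, o) = 1 (A(W, o) = 1/1 = 1)
J(S, X) = -3*S/2 (J(S, X) = -(S + 0)*3/2 = -S*3/2 = -3*S/2)
J(223, p) + A(B, G) = -3/2*223 + 1 = -669/2 + 1 = -667/2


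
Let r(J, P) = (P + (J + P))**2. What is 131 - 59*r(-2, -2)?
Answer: -1993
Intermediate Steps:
r(J, P) = (J + 2*P)**2
131 - 59*r(-2, -2) = 131 - 59*(-2 + 2*(-2))**2 = 131 - 59*(-2 - 4)**2 = 131 - 59*(-6)**2 = 131 - 59*36 = 131 - 2124 = -1993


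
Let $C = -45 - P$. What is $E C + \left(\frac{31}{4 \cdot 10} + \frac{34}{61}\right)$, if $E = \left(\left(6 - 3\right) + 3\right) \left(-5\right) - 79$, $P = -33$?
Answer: $\frac{3194771}{2440} \approx 1309.3$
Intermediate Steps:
$E = -109$ ($E = \left(\left(6 - 3\right) + 3\right) \left(-5\right) - 79 = \left(3 + 3\right) \left(-5\right) - 79 = 6 \left(-5\right) - 79 = -30 - 79 = -109$)
$C = -12$ ($C = -45 - -33 = -45 + 33 = -12$)
$E C + \left(\frac{31}{4 \cdot 10} + \frac{34}{61}\right) = \left(-109\right) \left(-12\right) + \left(\frac{31}{4 \cdot 10} + \frac{34}{61}\right) = 1308 + \left(\frac{31}{40} + 34 \cdot \frac{1}{61}\right) = 1308 + \left(31 \cdot \frac{1}{40} + \frac{34}{61}\right) = 1308 + \left(\frac{31}{40} + \frac{34}{61}\right) = 1308 + \frac{3251}{2440} = \frac{3194771}{2440}$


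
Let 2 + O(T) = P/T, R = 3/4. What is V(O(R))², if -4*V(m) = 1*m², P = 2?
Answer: 1/81 ≈ 0.012346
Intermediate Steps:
R = ¾ (R = 3*(¼) = ¾ ≈ 0.75000)
O(T) = -2 + 2/T
V(m) = -m²/4
V(O(R))² = (-(-2 + 2/(¾))²/4)² = (-(-2 + 2*(4/3))²/4)² = (-(-2 + 8/3)²/4)² = (-(⅔)²/4)² = (-¼*4/9)² = (-⅑)² = 1/81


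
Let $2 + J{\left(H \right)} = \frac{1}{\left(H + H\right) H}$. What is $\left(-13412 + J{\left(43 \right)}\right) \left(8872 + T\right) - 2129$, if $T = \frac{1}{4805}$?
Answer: $- \frac{2114695809102941}{17768890} \approx -1.1901 \cdot 10^{8}$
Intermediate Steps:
$T = \frac{1}{4805} \approx 0.00020812$
$J{\left(H \right)} = -2 + \frac{1}{2 H^{2}}$ ($J{\left(H \right)} = -2 + \frac{1}{\left(H + H\right) H} = -2 + \frac{1}{2 H H} = -2 + \frac{\frac{1}{2} \frac{1}{H}}{H} = -2 + \frac{1}{2 H^{2}}$)
$\left(-13412 + J{\left(43 \right)}\right) \left(8872 + T\right) - 2129 = \left(-13412 - \left(2 - \frac{1}{2 \cdot 1849}\right)\right) \left(8872 + \frac{1}{4805}\right) - 2129 = \left(-13412 + \left(-2 + \frac{1}{2} \cdot \frac{1}{1849}\right)\right) \frac{42629961}{4805} - 2129 = \left(-13412 + \left(-2 + \frac{1}{3698}\right)\right) \frac{42629961}{4805} - 2129 = \left(-13412 - \frac{7395}{3698}\right) \frac{42629961}{4805} - 2129 = \left(- \frac{49604971}{3698}\right) \frac{42629961}{4805} - 2129 = - \frac{2114657979136131}{17768890} - 2129 = - \frac{2114695809102941}{17768890}$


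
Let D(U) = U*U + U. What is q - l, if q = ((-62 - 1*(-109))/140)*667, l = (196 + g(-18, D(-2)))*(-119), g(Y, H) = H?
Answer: 3330029/140 ≈ 23786.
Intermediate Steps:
D(U) = U + U² (D(U) = U² + U = U + U²)
l = -23562 (l = (196 - 2*(1 - 2))*(-119) = (196 - 2*(-1))*(-119) = (196 + 2)*(-119) = 198*(-119) = -23562)
q = 31349/140 (q = ((-62 + 109)*(1/140))*667 = (47*(1/140))*667 = (47/140)*667 = 31349/140 ≈ 223.92)
q - l = 31349/140 - 1*(-23562) = 31349/140 + 23562 = 3330029/140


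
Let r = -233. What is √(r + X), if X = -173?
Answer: I*√406 ≈ 20.149*I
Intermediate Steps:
√(r + X) = √(-233 - 173) = √(-406) = I*√406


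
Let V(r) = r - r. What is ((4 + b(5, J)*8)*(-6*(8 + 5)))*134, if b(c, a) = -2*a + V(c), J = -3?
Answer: -543504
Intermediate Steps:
V(r) = 0
b(c, a) = -2*a (b(c, a) = -2*a + 0 = -2*a)
((4 + b(5, J)*8)*(-6*(8 + 5)))*134 = ((4 - 2*(-3)*8)*(-6*(8 + 5)))*134 = ((4 + 6*8)*(-6*13))*134 = ((4 + 48)*(-78))*134 = (52*(-78))*134 = -4056*134 = -543504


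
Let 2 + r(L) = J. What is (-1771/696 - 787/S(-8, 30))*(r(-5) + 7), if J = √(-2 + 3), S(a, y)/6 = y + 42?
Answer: -54701/2088 ≈ -26.198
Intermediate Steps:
S(a, y) = 252 + 6*y (S(a, y) = 6*(y + 42) = 6*(42 + y) = 252 + 6*y)
J = 1 (J = √1 = 1)
r(L) = -1 (r(L) = -2 + 1 = -1)
(-1771/696 - 787/S(-8, 30))*(r(-5) + 7) = (-1771/696 - 787/(252 + 6*30))*(-1 + 7) = (-1771*1/696 - 787/(252 + 180))*6 = (-1771/696 - 787/432)*6 = -54701/12528*6 = -54701/2088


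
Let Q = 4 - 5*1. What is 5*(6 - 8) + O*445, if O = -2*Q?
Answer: 880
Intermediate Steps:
Q = -1 (Q = 4 - 5 = -1)
O = 2 (O = -2*(-1) = 2)
5*(6 - 8) + O*445 = 5*(6 - 8) + 2*445 = 5*(-2) + 890 = -10 + 890 = 880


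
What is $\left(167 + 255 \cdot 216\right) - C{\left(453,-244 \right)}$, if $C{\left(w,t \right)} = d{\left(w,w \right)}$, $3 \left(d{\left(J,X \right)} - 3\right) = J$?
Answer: $55093$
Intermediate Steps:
$d{\left(J,X \right)} = 3 + \frac{J}{3}$
$C{\left(w,t \right)} = 3 + \frac{w}{3}$
$\left(167 + 255 \cdot 216\right) - C{\left(453,-244 \right)} = \left(167 + 255 \cdot 216\right) - \left(3 + \frac{1}{3} \cdot 453\right) = \left(167 + 55080\right) - \left(3 + 151\right) = 55247 - 154 = 55093$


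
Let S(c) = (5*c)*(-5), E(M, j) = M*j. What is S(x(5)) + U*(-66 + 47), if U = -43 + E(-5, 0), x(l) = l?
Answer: 692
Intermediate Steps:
S(c) = -25*c
U = -43 (U = -43 - 5*0 = -43 + 0 = -43)
S(x(5)) + U*(-66 + 47) = -25*5 - 43*(-66 + 47) = -125 - 43*(-19) = -125 + 817 = 692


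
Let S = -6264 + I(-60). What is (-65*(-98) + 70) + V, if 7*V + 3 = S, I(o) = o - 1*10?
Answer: 38743/7 ≈ 5534.7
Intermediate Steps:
I(o) = -10 + o (I(o) = o - 10 = -10 + o)
S = -6334 (S = -6264 + (-10 - 60) = -6264 - 70 = -6334)
V = -6337/7 (V = -3/7 + (⅐)*(-6334) = -3/7 - 6334/7 = -6337/7 ≈ -905.29)
(-65*(-98) + 70) + V = (-65*(-98) + 70) - 6337/7 = (6370 + 70) - 6337/7 = 6440 - 6337/7 = 38743/7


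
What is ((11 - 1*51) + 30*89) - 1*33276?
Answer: -30646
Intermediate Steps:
((11 - 1*51) + 30*89) - 1*33276 = ((11 - 51) + 2670) - 33276 = (-40 + 2670) - 33276 = 2630 - 33276 = -30646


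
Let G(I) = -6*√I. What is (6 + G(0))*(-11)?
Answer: -66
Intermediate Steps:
(6 + G(0))*(-11) = (6 - 6*√0)*(-11) = (6 - 6*0)*(-11) = (6 + 0)*(-11) = 6*(-11) = -66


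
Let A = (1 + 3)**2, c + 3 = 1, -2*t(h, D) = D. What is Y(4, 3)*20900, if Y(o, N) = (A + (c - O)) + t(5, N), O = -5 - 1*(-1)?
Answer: 344850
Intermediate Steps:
t(h, D) = -D/2
c = -2 (c = -3 + 1 = -2)
O = -4 (O = -5 + 1 = -4)
A = 16 (A = 4**2 = 16)
Y(o, N) = 18 - N/2 (Y(o, N) = (16 + (-2 - 1*(-4))) - N/2 = (16 + (-2 + 4)) - N/2 = (16 + 2) - N/2 = 18 - N/2)
Y(4, 3)*20900 = (18 - 1/2*3)*20900 = (18 - 3/2)*20900 = (33/2)*20900 = 344850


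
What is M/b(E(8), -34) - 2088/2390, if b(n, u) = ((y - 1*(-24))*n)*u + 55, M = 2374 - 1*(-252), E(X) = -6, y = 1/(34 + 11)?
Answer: -30532602/88827935 ≈ -0.34373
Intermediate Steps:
y = 1/45 ≈ 0.022222
M = 2626 (M = 2374 + 252 = 2626)
b(n, u) = 55 + 1081*n*u/45 (b(n, u) = ((1/45 - 1*(-24))*n)*u + 55 = ((1/45 + 24)*n)*u + 55 = (1081*n/45)*u + 55 = 1081*n*u/45 + 55 = 55 + 1081*n*u/45)
M/b(E(8), -34) - 2088/2390 = 2626/(55 + (1081/45)*(-6)*(-34)) - 2088/2390 = 2626/(55 + 73508/15) - 2088*1/2390 = 2626/(74333/15) - 1044/1195 = 2626*(15/74333) - 1044/1195 = 39390/74333 - 1044/1195 = -30532602/88827935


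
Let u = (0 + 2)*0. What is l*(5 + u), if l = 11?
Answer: 55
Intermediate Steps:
u = 0 (u = 2*0 = 0)
l*(5 + u) = 11*(5 + 0) = 11*5 = 55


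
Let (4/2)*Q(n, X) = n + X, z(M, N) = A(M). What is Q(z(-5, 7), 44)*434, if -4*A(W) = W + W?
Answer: 20181/2 ≈ 10091.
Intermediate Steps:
A(W) = -W/2 (A(W) = -(W + W)/4 = -W/2)
z(M, N) = -M/2
Q(n, X) = X/2 + n/2 (Q(n, X) = (n + X)/2 = (X + n)/2 = X/2 + n/2)
Q(z(-5, 7), 44)*434 = ((½)*44 + (-½*(-5))/2)*434 = (22 + (½)*(5/2))*434 = (22 + 5/4)*434 = (93/4)*434 = 20181/2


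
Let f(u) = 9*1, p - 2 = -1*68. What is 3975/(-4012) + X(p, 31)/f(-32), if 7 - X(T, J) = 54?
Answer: -224339/36108 ≈ -6.2130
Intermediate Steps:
p = -66 (p = 2 - 1*68 = 2 - 68 = -66)
f(u) = 9
X(T, J) = -47 (X(T, J) = 7 - 1*54 = 7 - 54 = -47)
3975/(-4012) + X(p, 31)/f(-32) = 3975/(-4012) - 47/9 = 3975*(-1/4012) - 47*⅑ = -3975/4012 - 47/9 = -224339/36108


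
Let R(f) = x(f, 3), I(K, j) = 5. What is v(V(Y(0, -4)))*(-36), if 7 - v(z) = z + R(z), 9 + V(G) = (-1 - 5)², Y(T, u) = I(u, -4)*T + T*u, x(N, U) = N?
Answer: 1692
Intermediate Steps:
R(f) = f
Y(T, u) = 5*T + T*u
V(G) = 27 (V(G) = -9 + (-1 - 5)² = -9 + (-6)² = -9 + 36 = 27)
v(z) = 7 - 2*z (v(z) = 7 - (z + z) = 7 - 2*z)
v(V(Y(0, -4)))*(-36) = (7 - 2*27)*(-36) = (7 - 54)*(-36) = -47*(-36) = 1692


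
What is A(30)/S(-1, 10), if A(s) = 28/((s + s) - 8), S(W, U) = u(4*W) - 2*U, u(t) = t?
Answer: -7/312 ≈ -0.022436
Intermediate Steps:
S(W, U) = -2*U + 4*W (S(W, U) = 4*W - 2*U = -2*U + 4*W)
A(s) = 28/(-8 + 2*s) (A(s) = 28/(2*s - 8) = 28/(-8 + 2*s))
A(30)/S(-1, 10) = (14/(-4 + 30))/(-2*10 + 4*(-1)) = (14/26)/(-20 - 4) = (14*(1/26))/(-24) = (7/13)*(-1/24) = -7/312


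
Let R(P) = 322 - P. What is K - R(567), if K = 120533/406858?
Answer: 99800743/406858 ≈ 245.30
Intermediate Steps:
K = 120533/406858 (K = 120533*(1/406858) = 120533/406858 ≈ 0.29625)
K - R(567) = 120533/406858 - (322 - 1*567) = 120533/406858 - (322 - 567) = 120533/406858 - 1*(-245) = 120533/406858 + 245 = 99800743/406858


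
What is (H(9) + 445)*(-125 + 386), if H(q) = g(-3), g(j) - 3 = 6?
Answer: 118494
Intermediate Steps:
g(j) = 9 (g(j) = 3 + 6 = 9)
H(q) = 9
(H(9) + 445)*(-125 + 386) = (9 + 445)*(-125 + 386) = 454*261 = 118494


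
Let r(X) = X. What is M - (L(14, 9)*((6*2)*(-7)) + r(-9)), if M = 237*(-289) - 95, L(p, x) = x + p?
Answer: -66647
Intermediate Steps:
L(p, x) = p + x
M = -68588 (M = -68493 - 95 = -68588)
M - (L(14, 9)*((6*2)*(-7)) + r(-9)) = -68588 - ((14 + 9)*((6*2)*(-7)) - 9) = -68588 - (23*(12*(-7)) - 9) = -68588 - (23*(-84) - 9) = -68588 - (-1932 - 9) = -68588 - 1*(-1941) = -68588 + 1941 = -66647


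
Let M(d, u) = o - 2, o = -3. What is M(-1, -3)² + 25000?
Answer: 25025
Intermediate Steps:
M(d, u) = -5 (M(d, u) = -3 - 2 = -5)
M(-1, -3)² + 25000 = (-5)² + 25000 = 25 + 25000 = 25025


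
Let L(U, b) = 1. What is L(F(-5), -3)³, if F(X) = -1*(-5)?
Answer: 1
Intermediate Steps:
F(X) = 5
L(F(-5), -3)³ = 1³ = 1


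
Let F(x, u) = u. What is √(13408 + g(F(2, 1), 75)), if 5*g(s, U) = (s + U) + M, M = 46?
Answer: √335810/5 ≈ 115.90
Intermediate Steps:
g(s, U) = 46/5 + U/5 + s/5 (g(s, U) = ((s + U) + 46)/5 = ((U + s) + 46)/5 = (46 + U + s)/5 = 46/5 + U/5 + s/5)
√(13408 + g(F(2, 1), 75)) = √(13408 + (46/5 + (⅕)*75 + (⅕)*1)) = √(13408 + (46/5 + 15 + ⅕)) = √(13408 + 122/5) = √(67162/5) = √335810/5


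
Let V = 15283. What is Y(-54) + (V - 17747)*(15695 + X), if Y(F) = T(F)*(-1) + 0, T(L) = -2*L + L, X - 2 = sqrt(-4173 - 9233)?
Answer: -38677462 - 2464*I*sqrt(13406) ≈ -3.8677e+7 - 2.8529e+5*I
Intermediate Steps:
X = 2 + I*sqrt(13406) (X = 2 + sqrt(-4173 - 9233) = 2 + sqrt(-13406) = 2 + I*sqrt(13406) ≈ 2.0 + 115.78*I)
T(L) = -L
Y(F) = F (Y(F) = -F*(-1) + 0 = F + 0 = F)
Y(-54) + (V - 17747)*(15695 + X) = -54 + (15283 - 17747)*(15695 + (2 + I*sqrt(13406))) = -54 - 2464*(15697 + I*sqrt(13406)) = -54 + (-38677408 - 2464*I*sqrt(13406)) = -38677462 - 2464*I*sqrt(13406)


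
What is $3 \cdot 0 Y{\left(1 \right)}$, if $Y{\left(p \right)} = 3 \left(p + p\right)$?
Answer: $0$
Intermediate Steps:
$Y{\left(p \right)} = 6 p$ ($Y{\left(p \right)} = 3 \cdot 2 p = 6 p$)
$3 \cdot 0 Y{\left(1 \right)} = 3 \cdot 0 \cdot 6 \cdot 1 = 0 \cdot 6 = 0$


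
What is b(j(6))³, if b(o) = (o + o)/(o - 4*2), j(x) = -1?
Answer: 8/729 ≈ 0.010974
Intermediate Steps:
b(o) = 2*o/(-8 + o) (b(o) = (2*o)/(o - 8) = (2*o)/(-8 + o) = 2*o/(-8 + o))
b(j(6))³ = (2*(-1)/(-8 - 1))³ = (2*(-1)/(-9))³ = (2*(-1)*(-⅑))³ = (2/9)³ = 8/729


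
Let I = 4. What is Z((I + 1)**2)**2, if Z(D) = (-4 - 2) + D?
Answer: 361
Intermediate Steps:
Z(D) = -6 + D
Z((I + 1)**2)**2 = (-6 + (4 + 1)**2)**2 = (-6 + 5**2)**2 = (-6 + 25)**2 = 19**2 = 361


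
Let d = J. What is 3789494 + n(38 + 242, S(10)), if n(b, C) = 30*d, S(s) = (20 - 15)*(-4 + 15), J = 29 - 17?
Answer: 3789854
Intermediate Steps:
J = 12
d = 12
S(s) = 55 (S(s) = 5*11 = 55)
n(b, C) = 360 (n(b, C) = 30*12 = 360)
3789494 + n(38 + 242, S(10)) = 3789494 + 360 = 3789854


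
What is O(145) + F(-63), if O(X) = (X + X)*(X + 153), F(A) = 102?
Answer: 86522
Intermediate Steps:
O(X) = 2*X*(153 + X) (O(X) = (2*X)*(153 + X) = 2*X*(153 + X))
O(145) + F(-63) = 2*145*(153 + 145) + 102 = 2*145*298 + 102 = 86420 + 102 = 86522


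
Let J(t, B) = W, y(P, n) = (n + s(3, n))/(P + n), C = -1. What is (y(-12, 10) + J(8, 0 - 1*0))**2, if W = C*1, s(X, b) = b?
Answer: 121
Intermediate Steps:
W = -1 (W = -1*1 = -1)
y(P, n) = 2*n/(P + n) (y(P, n) = (n + n)/(P + n) = (2*n)/(P + n) = 2*n/(P + n))
J(t, B) = -1
(y(-12, 10) + J(8, 0 - 1*0))**2 = (2*10/(-12 + 10) - 1)**2 = (2*10/(-2) - 1)**2 = (2*10*(-1/2) - 1)**2 = (-10 - 1)**2 = (-11)**2 = 121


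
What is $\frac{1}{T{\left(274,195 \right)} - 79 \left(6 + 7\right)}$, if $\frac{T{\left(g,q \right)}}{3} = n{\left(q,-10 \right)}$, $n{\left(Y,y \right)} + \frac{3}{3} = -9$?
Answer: $- \frac{1}{1057} \approx -0.00094607$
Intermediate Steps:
$n{\left(Y,y \right)} = -10$ ($n{\left(Y,y \right)} = -1 - 9 = -10$)
$T{\left(g,q \right)} = -30$ ($T{\left(g,q \right)} = 3 \left(-10\right) = -30$)
$\frac{1}{T{\left(274,195 \right)} - 79 \left(6 + 7\right)} = \frac{1}{-30 - 79 \left(6 + 7\right)} = \frac{1}{-30 - 1027} = \frac{1}{-1057} = - \frac{1}{1057}$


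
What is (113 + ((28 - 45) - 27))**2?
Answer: 4761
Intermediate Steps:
(113 + ((28 - 45) - 27))**2 = (113 + (-17 - 27))**2 = (113 - 44)**2 = 69**2 = 4761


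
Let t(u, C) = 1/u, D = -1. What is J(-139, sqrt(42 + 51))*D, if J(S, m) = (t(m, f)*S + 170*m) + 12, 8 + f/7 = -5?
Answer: -12 - 15671*sqrt(93)/93 ≈ -1637.0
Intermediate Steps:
f = -91 (f = -56 + 7*(-5) = -56 - 35 = -91)
J(S, m) = 12 + 170*m + S/m (J(S, m) = (S/m + 170*m) + 12 = (170*m + S/m) + 12 = 12 + 170*m + S/m)
J(-139, sqrt(42 + 51))*D = (12 + 170*sqrt(42 + 51) - 139/sqrt(42 + 51))*(-1) = (12 + 170*sqrt(93) - 139*sqrt(93)/93)*(-1) = (12 + 15671*sqrt(93)/93)*(-1) = -12 - 15671*sqrt(93)/93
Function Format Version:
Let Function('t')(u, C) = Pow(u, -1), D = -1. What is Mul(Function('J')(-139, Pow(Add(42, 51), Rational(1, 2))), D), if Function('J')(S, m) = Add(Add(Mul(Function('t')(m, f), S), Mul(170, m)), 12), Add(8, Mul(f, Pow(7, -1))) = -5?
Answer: Add(-12, Mul(Rational(-15671, 93), Pow(93, Rational(1, 2)))) ≈ -1637.0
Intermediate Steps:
f = -91 (f = Add(-56, Mul(7, -5)) = Add(-56, -35) = -91)
Function('J')(S, m) = Add(12, Mul(170, m), Mul(S, Pow(m, -1))) (Function('J')(S, m) = Add(Add(Mul(Pow(m, -1), S), Mul(170, m)), 12) = Add(Add(Mul(S, Pow(m, -1)), Mul(170, m)), 12) = Add(Add(Mul(170, m), Mul(S, Pow(m, -1))), 12) = Add(12, Mul(170, m), Mul(S, Pow(m, -1))))
Mul(Function('J')(-139, Pow(Add(42, 51), Rational(1, 2))), D) = Mul(Add(12, Mul(170, Pow(Add(42, 51), Rational(1, 2))), Mul(-139, Pow(Pow(Add(42, 51), Rational(1, 2)), -1))), -1) = Mul(Add(12, Mul(170, Pow(93, Rational(1, 2))), Mul(-139, Pow(Pow(93, Rational(1, 2)), -1))), -1) = Mul(Add(12, Mul(170, Pow(93, Rational(1, 2))), Mul(-139, Mul(Rational(1, 93), Pow(93, Rational(1, 2))))), -1) = Mul(Add(12, Mul(170, Pow(93, Rational(1, 2))), Mul(Rational(-139, 93), Pow(93, Rational(1, 2)))), -1) = Mul(Add(12, Mul(Rational(15671, 93), Pow(93, Rational(1, 2)))), -1) = Add(-12, Mul(Rational(-15671, 93), Pow(93, Rational(1, 2))))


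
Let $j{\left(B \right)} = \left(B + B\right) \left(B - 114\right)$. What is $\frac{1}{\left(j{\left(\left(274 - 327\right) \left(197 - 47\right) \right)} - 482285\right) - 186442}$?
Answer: $\frac{1}{127548873} \approx 7.8401 \cdot 10^{-9}$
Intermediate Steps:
$j{\left(B \right)} = 2 B \left(-114 + B\right)$
$\frac{1}{\left(j{\left(\left(274 - 327\right) \left(197 - 47\right) \right)} - 482285\right) - 186442} = \frac{1}{\left(2 \left(274 - 327\right) \left(197 - 47\right) \left(-114 + \left(274 - 327\right) \left(197 - 47\right)\right) - 482285\right) - 186442} = \frac{1}{\left(2 \left(\left(-53\right) 150\right) \left(-114 - 7950\right) - 482285\right) - 186442} = \frac{1}{\left(2 \left(-7950\right) \left(-114 - 7950\right) - 482285\right) - 186442} = \frac{1}{\left(2 \left(-7950\right) \left(-8064\right) - 482285\right) - 186442} = \frac{1}{\left(128217600 - 482285\right) - 186442} = \frac{1}{127735315 - 186442} = \frac{1}{127548873}$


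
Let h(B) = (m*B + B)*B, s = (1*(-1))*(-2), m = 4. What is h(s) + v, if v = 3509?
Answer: 3529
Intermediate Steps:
s = 2 (s = -1*(-2) = 2)
h(B) = 5*B**2 (h(B) = (4*B + B)*B = (5*B)*B = 5*B**2)
h(s) + v = 5*2**2 + 3509 = 5*4 + 3509 = 20 + 3509 = 3529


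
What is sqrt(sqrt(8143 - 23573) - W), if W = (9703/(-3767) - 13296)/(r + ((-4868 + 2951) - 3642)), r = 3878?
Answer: sqrt(-188710633745 + 23853875809*I*sqrt(15430))/154447 ≈ 7.6341 + 8.1357*I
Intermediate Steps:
W = 50095735/6332327 (W = (9703/(-3767) - 13296)/(3878 + ((-4868 + 2951) - 3642)) = (9703*(-1/3767) - 13296)/(3878 + (-1917 - 3642)) = (-9703/3767 - 13296)/(3878 - 5559) = -50095735/3767/(-1681) = -50095735/3767*(-1/1681) = 50095735/6332327 ≈ 7.9111)
sqrt(sqrt(8143 - 23573) - W) = sqrt(sqrt(8143 - 23573) - 1*50095735/6332327) = sqrt(sqrt(-15430) - 50095735/6332327) = sqrt(I*sqrt(15430) - 50095735/6332327) = sqrt(-50095735/6332327 + I*sqrt(15430))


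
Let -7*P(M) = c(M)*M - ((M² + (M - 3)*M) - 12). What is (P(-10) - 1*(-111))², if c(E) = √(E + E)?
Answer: 988025/49 + 39800*I*√5/49 ≈ 20164.0 + 1816.2*I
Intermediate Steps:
c(E) = √2*√E (c(E) = √(2*E) = √2*√E)
P(M) = -12/7 + M²/7 - √2*M^(3/2)/7 + M*(-3 + M)/7 (P(M) = -((√2*√M)*M - ((M² + (M - 3)*M) - 12))/7 = -(√2*M^(3/2) - ((M² + (-3 + M)*M) - 12))/7 = -(√2*M^(3/2) - ((M² + M*(-3 + M)) - 12))/7 = -(√2*M^(3/2) - (-12 + M² + M*(-3 + M)))/7 = -(√2*M^(3/2) + (12 - M² - M*(-3 + M)))/7 = -(12 - M² + √2*M^(3/2) - M*(-3 + M))/7 = -12/7 + M²/7 - √2*M^(3/2)/7 + M*(-3 + M)/7)
(P(-10) - 1*(-111))² = ((-12/7 - 3/7*(-10) + (2/7)*(-10)² - √2*(-10)^(3/2)/7) - 1*(-111))² = ((-12/7 + 30/7 + (2/7)*100 - √2*(-10*I*√10)/7) + 111)² = ((-12/7 + 30/7 + 200/7 + 20*I*√5/7) + 111)² = ((218/7 + 20*I*√5/7) + 111)² = (995/7 + 20*I*√5/7)²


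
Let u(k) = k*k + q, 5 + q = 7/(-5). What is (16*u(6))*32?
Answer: 75776/5 ≈ 15155.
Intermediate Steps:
q = -32/5 (q = -5 + 7/(-5) = -5 + 7*(-1/5) = -5 - 7/5 = -32/5 ≈ -6.4000)
u(k) = -32/5 + k**2 (u(k) = k*k - 32/5 = k**2 - 32/5 = -32/5 + k**2)
(16*u(6))*32 = (16*(-32/5 + 6**2))*32 = (16*(-32/5 + 36))*32 = (16*(148/5))*32 = (2368/5)*32 = 75776/5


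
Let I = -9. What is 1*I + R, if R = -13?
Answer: -22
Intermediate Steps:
1*I + R = 1*(-9) - 13 = -9 - 13 = -22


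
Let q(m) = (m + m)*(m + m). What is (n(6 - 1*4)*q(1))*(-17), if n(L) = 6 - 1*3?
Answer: -204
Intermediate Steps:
q(m) = 4*m² (q(m) = (2*m)*(2*m) = 4*m²)
n(L) = 3 (n(L) = 6 - 3 = 3)
(n(6 - 1*4)*q(1))*(-17) = (3*(4*1²))*(-17) = (3*(4*1))*(-17) = (3*4)*(-17) = 12*(-17) = -204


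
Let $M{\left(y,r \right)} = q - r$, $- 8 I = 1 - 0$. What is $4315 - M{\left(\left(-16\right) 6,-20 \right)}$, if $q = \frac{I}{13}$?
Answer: $\frac{446681}{104} \approx 4295.0$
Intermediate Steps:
$I = - \frac{1}{8}$ ($I = - \frac{1 - 0}{8} = - \frac{1 + 0}{8} = \left(- \frac{1}{8}\right) 1 = - \frac{1}{8} \approx -0.125$)
$q = - \frac{1}{104}$ ($q = - \frac{1}{8 \cdot 13} = \left(- \frac{1}{8}\right) \frac{1}{13} = - \frac{1}{104} \approx -0.0096154$)
$M{\left(y,r \right)} = - \frac{1}{104} - r$
$4315 - M{\left(\left(-16\right) 6,-20 \right)} = 4315 - \left(- \frac{1}{104} - -20\right) = 4315 - \left(- \frac{1}{104} + 20\right) = 4315 - \frac{2079}{104} = \frac{446681}{104}$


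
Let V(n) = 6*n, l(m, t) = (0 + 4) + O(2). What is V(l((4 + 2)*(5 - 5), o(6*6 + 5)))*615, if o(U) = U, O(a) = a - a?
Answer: 14760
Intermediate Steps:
O(a) = 0
l(m, t) = 4 (l(m, t) = (0 + 4) + 0 = 4 + 0 = 4)
V(l((4 + 2)*(5 - 5), o(6*6 + 5)))*615 = (6*4)*615 = 24*615 = 14760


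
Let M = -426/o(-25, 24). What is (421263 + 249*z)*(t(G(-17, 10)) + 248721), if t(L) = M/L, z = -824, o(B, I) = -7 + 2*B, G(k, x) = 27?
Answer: 483708910865/9 ≈ 5.3745e+10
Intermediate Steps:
M = 142/19 (M = -426/(-7 + 2*(-25)) = -426/(-7 - 50) = -426/(-57) = -426*(-1/57) = 142/19 ≈ 7.4737)
t(L) = 142/(19*L)
(421263 + 249*z)*(t(G(-17, 10)) + 248721) = (421263 + 249*(-824))*((142/19)/27 + 248721) = (421263 - 205176)*((142/19)*(1/27) + 248721) = 216087*(142/513 + 248721) = 216087*(127594015/513) = 483708910865/9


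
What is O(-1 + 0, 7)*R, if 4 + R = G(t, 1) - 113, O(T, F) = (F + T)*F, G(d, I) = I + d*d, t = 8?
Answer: -2184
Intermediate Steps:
G(d, I) = I + d**2
O(T, F) = F*(F + T)
R = -52 (R = -4 + ((1 + 8**2) - 113) = -4 + ((1 + 64) - 113) = -4 + (65 - 113) = -4 - 48 = -52)
O(-1 + 0, 7)*R = (7*(7 + (-1 + 0)))*(-52) = (7*(7 - 1))*(-52) = (7*6)*(-52) = 42*(-52) = -2184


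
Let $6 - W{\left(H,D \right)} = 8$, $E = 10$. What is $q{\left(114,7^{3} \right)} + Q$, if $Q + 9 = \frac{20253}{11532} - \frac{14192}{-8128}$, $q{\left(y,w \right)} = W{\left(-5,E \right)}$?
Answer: $- \frac{915071}{122047} \approx -7.4977$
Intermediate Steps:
$W{\left(H,D \right)} = -2$ ($W{\left(H,D \right)} = 6 - 8 = -2$)
$q{\left(y,w \right)} = -2$
$Q = - \frac{670977}{122047}$ ($Q = -9 + \left(\frac{20253}{11532} - \frac{14192}{-8128}\right) = -9 + \left(20253 \cdot \frac{1}{11532} - - \frac{887}{508}\right) = -9 + \left(\frac{6751}{3844} + \frac{887}{508}\right) = -9 + \frac{427446}{122047} = - \frac{670977}{122047} \approx -5.4977$)
$q{\left(114,7^{3} \right)} + Q = -2 - \frac{670977}{122047} = - \frac{915071}{122047}$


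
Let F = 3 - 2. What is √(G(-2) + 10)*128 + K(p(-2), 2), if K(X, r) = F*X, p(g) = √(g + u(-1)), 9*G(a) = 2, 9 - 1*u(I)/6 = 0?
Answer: 2*√13 + 256*√23/3 ≈ 416.46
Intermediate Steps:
u(I) = 54 (u(I) = 54 - 6*0 = 54 + 0 = 54)
G(a) = 2/9 (G(a) = (⅑)*2 = 2/9)
F = 1
p(g) = √(54 + g) (p(g) = √(g + 54) = √(54 + g))
K(X, r) = X (K(X, r) = 1*X = X)
√(G(-2) + 10)*128 + K(p(-2), 2) = √(2/9 + 10)*128 + √(54 - 2) = √(92/9)*128 + √52 = (2*√23/3)*128 + 2*√13 = 256*√23/3 + 2*√13 = 2*√13 + 256*√23/3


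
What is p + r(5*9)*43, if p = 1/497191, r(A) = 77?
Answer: 1646199402/497191 ≈ 3311.0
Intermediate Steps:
p = 1/497191 ≈ 2.0113e-6
p + r(5*9)*43 = 1/497191 + 77*43 = 1/497191 + 3311 = 1646199402/497191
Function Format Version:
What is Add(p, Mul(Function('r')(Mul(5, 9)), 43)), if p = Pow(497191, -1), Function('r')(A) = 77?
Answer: Rational(1646199402, 497191) ≈ 3311.0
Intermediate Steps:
p = Rational(1, 497191) ≈ 2.0113e-6
Add(p, Mul(Function('r')(Mul(5, 9)), 43)) = Add(Rational(1, 497191), Mul(77, 43)) = Add(Rational(1, 497191), 3311) = Rational(1646199402, 497191)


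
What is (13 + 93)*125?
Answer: 13250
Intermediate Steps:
(13 + 93)*125 = 106*125 = 13250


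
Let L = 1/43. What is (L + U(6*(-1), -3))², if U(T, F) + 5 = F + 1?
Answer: 90000/1849 ≈ 48.675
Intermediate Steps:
U(T, F) = -4 + F (U(T, F) = -5 + (F + 1) = -5 + (1 + F) = -4 + F)
L = 1/43 ≈ 0.023256
(L + U(6*(-1), -3))² = (1/43 + (-4 - 3))² = (1/43 - 7)² = (-300/43)² = 90000/1849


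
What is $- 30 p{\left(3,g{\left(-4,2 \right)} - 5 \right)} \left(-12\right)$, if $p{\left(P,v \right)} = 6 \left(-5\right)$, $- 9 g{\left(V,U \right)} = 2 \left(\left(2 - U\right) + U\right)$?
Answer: $-10800$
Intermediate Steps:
$g{\left(V,U \right)} = - \frac{4}{9}$ ($g{\left(V,U \right)} = - \frac{2 \left(\left(2 - U\right) + U\right)}{9} = - \frac{2 \cdot 2}{9} = \left(- \frac{1}{9}\right) 4 = - \frac{4}{9}$)
$p{\left(P,v \right)} = -30$
$- 30 p{\left(3,g{\left(-4,2 \right)} - 5 \right)} \left(-12\right) = \left(-30\right) \left(-30\right) \left(-12\right) = 900 \left(-12\right) = -10800$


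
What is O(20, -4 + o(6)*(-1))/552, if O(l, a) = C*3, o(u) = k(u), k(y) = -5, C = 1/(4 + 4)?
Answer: 1/1472 ≈ 0.00067935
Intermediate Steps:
C = ⅛ (C = 1/8 = ⅛ ≈ 0.12500)
o(u) = -5
O(l, a) = 3/8 (O(l, a) = (⅛)*3 = 3/8)
O(20, -4 + o(6)*(-1))/552 = (3/8)/552 = (3/8)*(1/552) = 1/1472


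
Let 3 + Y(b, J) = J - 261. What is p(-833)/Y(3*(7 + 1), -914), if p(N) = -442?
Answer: 221/589 ≈ 0.37521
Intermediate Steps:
Y(b, J) = -264 + J (Y(b, J) = -3 + (J - 261) = -3 + (-261 + J) = -264 + J)
p(-833)/Y(3*(7 + 1), -914) = -442/(-264 - 914) = -442/(-1178) = -442*(-1/1178) = 221/589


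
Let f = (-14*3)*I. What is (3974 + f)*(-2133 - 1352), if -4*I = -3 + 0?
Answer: -27479225/2 ≈ -1.3740e+7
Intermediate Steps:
I = ¾ (I = -(-3 + 0)/4 = -¼*(-3) = ¾ ≈ 0.75000)
f = -63/2 (f = -14*3*(¾) = -42*¾ = -63/2 ≈ -31.500)
(3974 + f)*(-2133 - 1352) = (3974 - 63/2)*(-2133 - 1352) = (7885/2)*(-3485) = -27479225/2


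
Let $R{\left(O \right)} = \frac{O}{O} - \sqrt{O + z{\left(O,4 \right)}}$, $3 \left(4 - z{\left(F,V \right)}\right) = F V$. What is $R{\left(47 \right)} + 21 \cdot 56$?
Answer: $1177 - \frac{i \sqrt{105}}{3} \approx 1177.0 - 3.4156 i$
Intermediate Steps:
$z{\left(F,V \right)} = 4 - \frac{F V}{3}$
$R{\left(O \right)} = 1 - \sqrt{4 - \frac{O}{3}}$ ($R{\left(O \right)} = \frac{O}{O} - \sqrt{O - \left(-4 + \frac{1}{3} O 4\right)} = 1 - \sqrt{O - \left(-4 + \frac{4 O}{3}\right)} = 1 - \sqrt{4 - \frac{O}{3}}$)
$R{\left(47 \right)} + 21 \cdot 56 = \left(1 - \frac{\sqrt{36 - 141}}{3}\right) + 21 \cdot 56 = \left(1 - \frac{\sqrt{36 - 141}}{3}\right) + 1176 = \left(1 - \frac{\sqrt{-105}}{3}\right) + 1176 = \left(1 - \frac{i \sqrt{105}}{3}\right) + 1176 = 1177 - \frac{i \sqrt{105}}{3}$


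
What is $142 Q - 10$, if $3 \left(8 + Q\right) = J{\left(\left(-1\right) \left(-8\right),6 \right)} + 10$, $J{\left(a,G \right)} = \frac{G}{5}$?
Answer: $- \frac{9238}{15} \approx -615.87$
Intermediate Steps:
$J{\left(a,G \right)} = \frac{G}{5}$ ($J{\left(a,G \right)} = G \frac{1}{5} = \frac{G}{5}$)
$Q = - \frac{64}{15}$ ($Q = -8 + \frac{\frac{1}{5} \cdot 6 + 10}{3} = -8 + \frac{\frac{6}{5} + 10}{3} = -8 + \frac{1}{3} \cdot \frac{56}{5} = -8 + \frac{56}{15} = - \frac{64}{15} \approx -4.2667$)
$142 Q - 10 = 142 \left(- \frac{64}{15}\right) - 10 = - \frac{9088}{15} - 10 = - \frac{9238}{15}$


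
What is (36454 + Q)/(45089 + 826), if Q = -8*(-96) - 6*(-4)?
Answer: 37246/45915 ≈ 0.81119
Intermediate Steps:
Q = 792 (Q = 768 + 24 = 792)
(36454 + Q)/(45089 + 826) = (36454 + 792)/(45089 + 826) = 37246/45915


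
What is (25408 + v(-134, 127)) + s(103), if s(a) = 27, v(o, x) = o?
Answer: 25301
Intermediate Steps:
(25408 + v(-134, 127)) + s(103) = (25408 - 134) + 27 = 25274 + 27 = 25301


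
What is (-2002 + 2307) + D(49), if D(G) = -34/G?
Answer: 14911/49 ≈ 304.31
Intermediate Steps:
(-2002 + 2307) + D(49) = (-2002 + 2307) - 34/49 = 305 - 34*1/49 = 305 - 34/49 = 14911/49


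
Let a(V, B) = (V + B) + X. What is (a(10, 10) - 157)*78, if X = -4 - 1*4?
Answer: -11310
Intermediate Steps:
X = -8 (X = -4 - 4 = -8)
a(V, B) = -8 + B + V (a(V, B) = (V + B) - 8 = (B + V) - 8 = -8 + B + V)
(a(10, 10) - 157)*78 = ((-8 + 10 + 10) - 157)*78 = (12 - 157)*78 = -145*78 = -11310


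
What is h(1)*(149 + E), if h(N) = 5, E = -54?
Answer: 475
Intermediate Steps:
h(1)*(149 + E) = 5*(149 - 54) = 5*95 = 475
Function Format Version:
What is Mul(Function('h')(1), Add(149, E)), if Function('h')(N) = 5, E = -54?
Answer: 475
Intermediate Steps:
Mul(Function('h')(1), Add(149, E)) = Mul(5, Add(149, -54)) = Mul(5, 95) = 475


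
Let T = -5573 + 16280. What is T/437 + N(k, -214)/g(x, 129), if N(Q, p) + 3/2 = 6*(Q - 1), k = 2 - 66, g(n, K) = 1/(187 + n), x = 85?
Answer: -46524549/437 ≈ -1.0646e+5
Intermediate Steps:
k = -64
T = 10707
N(Q, p) = -15/2 + 6*Q (N(Q, p) = -3/2 + 6*(Q - 1) = -3/2 + 6*(-1 + Q) = -3/2 + (-6 + 6*Q) = -15/2 + 6*Q)
T/437 + N(k, -214)/g(x, 129) = 10707/437 + (-15/2 + 6*(-64))/(1/(187 + 85)) = 10707*(1/437) + (-15/2 - 384)/(1/272) = 10707/437 - 783/(2*1/272) = 10707/437 - 783/2*272 = 10707/437 - 106488 = -46524549/437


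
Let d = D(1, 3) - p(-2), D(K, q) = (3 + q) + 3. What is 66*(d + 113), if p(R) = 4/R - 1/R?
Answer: 8151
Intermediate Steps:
D(K, q) = 6 + q
p(R) = 3/R
d = 21/2 (d = (6 + 3) - 3/(-2) = 9 - 3*(-1)/2 = 9 - 1*(-3/2) = 9 + 3/2 = 21/2 ≈ 10.500)
66*(d + 113) = 66*(21/2 + 113) = 66*(247/2) = 8151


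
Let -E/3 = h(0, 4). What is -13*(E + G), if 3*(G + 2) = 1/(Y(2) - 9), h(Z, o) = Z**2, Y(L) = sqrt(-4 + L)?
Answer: 2197/83 + 13*I*sqrt(2)/249 ≈ 26.47 + 0.073834*I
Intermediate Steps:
E = 0 (E = -3*0**2 = -3*0 = 0)
G = -2 + 1/(3*(-9 + I*sqrt(2))) (G = -2 + 1/(3*(sqrt(-4 + 2) - 9)) = -2 + 1/(3*(sqrt(-2) - 9)) = -2 + 1/(3*(I*sqrt(2) - 9)) = -2 + 1/(3*(-9 + I*sqrt(2))) ≈ -2.0361 - 0.0056796*I)
-13*(E + G) = -13*(0 + (-169/83 - I*sqrt(2)/249)) = -13*(-169/83 - I*sqrt(2)/249) = 2197/83 + 13*I*sqrt(2)/249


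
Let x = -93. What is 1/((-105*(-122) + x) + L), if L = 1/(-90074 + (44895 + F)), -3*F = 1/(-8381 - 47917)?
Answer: 7630462025/97036585403031 ≈ 7.8635e-5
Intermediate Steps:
F = 1/168894 (F = -1/(3*(-8381 - 47917)) = -⅓/(-56298) = -⅓*(-1/56298) = 1/168894 ≈ 5.9209e-6)
L = -168894/7630462025 (L = 1/(-90074 + (44895 + 1/168894)) = 1/(-90074 + 7582496131/168894) = 1/(-7630462025/168894) = -168894/7630462025 ≈ -2.2134e-5)
1/((-105*(-122) + x) + L) = 1/((-105*(-122) - 93) - 168894/7630462025) = 1/((12810 - 93) - 168894/7630462025) = 1/(12717 - 168894/7630462025) = 1/(97036585403031/7630462025) = 7630462025/97036585403031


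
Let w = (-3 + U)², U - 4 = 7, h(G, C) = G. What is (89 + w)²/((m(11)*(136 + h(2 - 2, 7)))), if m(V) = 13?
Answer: 1377/104 ≈ 13.240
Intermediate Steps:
U = 11 (U = 4 + 7 = 11)
w = 64 (w = (-3 + 11)² = 8² = 64)
(89 + w)²/((m(11)*(136 + h(2 - 2, 7)))) = (89 + 64)²/((13*(136 + (2 - 2)))) = 153²/((13*(136 + 0))) = 23409/((13*136)) = 23409/1768 = 23409*(1/1768) = 1377/104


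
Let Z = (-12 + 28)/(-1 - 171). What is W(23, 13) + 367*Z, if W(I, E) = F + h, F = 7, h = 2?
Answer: -1081/43 ≈ -25.140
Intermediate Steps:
W(I, E) = 9 (W(I, E) = 7 + 2 = 9)
Z = -4/43 (Z = 16/(-172) = 16*(-1/172) = -4/43 ≈ -0.093023)
W(23, 13) + 367*Z = 9 + 367*(-4/43) = 9 - 1468/43 = -1081/43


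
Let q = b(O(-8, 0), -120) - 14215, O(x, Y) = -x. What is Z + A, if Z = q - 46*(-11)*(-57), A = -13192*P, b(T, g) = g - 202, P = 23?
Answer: -346795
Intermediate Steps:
b(T, g) = -202 + g
q = -14537 (q = (-202 - 120) - 14215 = -322 - 14215 = -14537)
A = -303416 (A = -13192*23 = -303416)
Z = -43379 (Z = -14537 - 46*(-11)*(-57) = -14537 - (-506)*(-57) = -14537 - 1*28842 = -14537 - 28842 = -43379)
Z + A = -43379 - 303416 = -346795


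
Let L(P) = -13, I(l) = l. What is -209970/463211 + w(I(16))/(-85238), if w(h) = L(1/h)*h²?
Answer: -8177928326/19741589609 ≈ -0.41425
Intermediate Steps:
w(h) = -13*h²
-209970/463211 + w(I(16))/(-85238) = -209970/463211 - 13*16²/(-85238) = -209970*1/463211 - 13*256*(-1/85238) = -209970/463211 - 3328*(-1/85238) = -209970/463211 + 1664/42619 = -8177928326/19741589609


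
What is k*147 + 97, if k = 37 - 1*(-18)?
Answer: 8182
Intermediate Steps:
k = 55 (k = 37 + 18 = 55)
k*147 + 97 = 55*147 + 97 = 8085 + 97 = 8182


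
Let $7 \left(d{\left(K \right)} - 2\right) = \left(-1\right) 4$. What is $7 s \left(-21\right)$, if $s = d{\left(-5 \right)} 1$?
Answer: $-210$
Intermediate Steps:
$d{\left(K \right)} = \frac{10}{7}$ ($d{\left(K \right)} = 2 + \frac{\left(-1\right) 4}{7} = 2 + \frac{1}{7} \left(-4\right) = 2 - \frac{4}{7} = \frac{10}{7}$)
$s = \frac{10}{7}$ ($s = \frac{10}{7} \cdot 1 = \frac{10}{7} \approx 1.4286$)
$7 s \left(-21\right) = 7 \cdot \frac{10}{7} \left(-21\right) = 10 \left(-21\right) = -210$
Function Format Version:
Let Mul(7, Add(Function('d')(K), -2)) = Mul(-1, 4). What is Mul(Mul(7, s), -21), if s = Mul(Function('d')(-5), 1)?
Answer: -210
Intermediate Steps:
Function('d')(K) = Rational(10, 7) (Function('d')(K) = Add(2, Mul(Rational(1, 7), Mul(-1, 4))) = Add(2, Mul(Rational(1, 7), -4)) = Add(2, Rational(-4, 7)) = Rational(10, 7))
s = Rational(10, 7) (s = Mul(Rational(10, 7), 1) = Rational(10, 7) ≈ 1.4286)
Mul(Mul(7, s), -21) = Mul(Mul(7, Rational(10, 7)), -21) = Mul(10, -21) = -210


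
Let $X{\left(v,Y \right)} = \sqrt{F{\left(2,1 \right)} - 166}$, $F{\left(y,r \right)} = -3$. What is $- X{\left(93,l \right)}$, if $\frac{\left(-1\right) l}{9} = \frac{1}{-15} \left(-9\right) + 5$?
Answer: $- 13 i \approx - 13.0 i$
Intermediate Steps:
$l = - \frac{252}{5}$ ($l = - 9 \left(\frac{1}{-15} \left(-9\right) + 5\right) = - 9 \left(\left(- \frac{1}{15}\right) \left(-9\right) + 5\right) = - 9 \left(\frac{3}{5} + 5\right) = \left(-9\right) \frac{28}{5} = - \frac{252}{5} \approx -50.4$)
$X{\left(v,Y \right)} = 13 i$ ($X{\left(v,Y \right)} = \sqrt{-3 - 166} = \sqrt{-169} = 13 i$)
$- X{\left(93,l \right)} = - 13 i$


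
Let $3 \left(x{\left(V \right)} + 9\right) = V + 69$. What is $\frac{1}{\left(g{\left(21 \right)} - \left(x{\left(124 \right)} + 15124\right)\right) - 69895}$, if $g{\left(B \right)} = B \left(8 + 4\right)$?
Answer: $- \frac{3}{254467} \approx -1.1789 \cdot 10^{-5}$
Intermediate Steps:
$x{\left(V \right)} = 14 + \frac{V}{3}$ ($x{\left(V \right)} = -9 + \frac{V + 69}{3} = -9 + \frac{69 + V}{3} = -9 + \left(23 + \frac{V}{3}\right) = 14 + \frac{V}{3}$)
$g{\left(B \right)} = 12 B$ ($g{\left(B \right)} = B 12 = 12 B$)
$\frac{1}{\left(g{\left(21 \right)} - \left(x{\left(124 \right)} + 15124\right)\right) - 69895} = \frac{1}{\left(12 \cdot 21 - \left(\left(14 + \frac{1}{3} \cdot 124\right) + 15124\right)\right) - 69895} = \frac{1}{\left(252 - \left(\left(14 + \frac{124}{3}\right) + 15124\right)\right) - 69895} = \frac{1}{\left(252 - \left(\frac{166}{3} + 15124\right)\right) - 69895} = \frac{1}{\left(252 - \frac{45538}{3}\right) - 69895} = \frac{1}{- \frac{44782}{3} - 69895} = \frac{1}{- \frac{254467}{3}} = - \frac{3}{254467}$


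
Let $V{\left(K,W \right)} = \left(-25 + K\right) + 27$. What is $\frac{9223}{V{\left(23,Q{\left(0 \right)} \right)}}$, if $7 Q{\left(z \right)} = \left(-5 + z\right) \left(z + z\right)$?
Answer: $\frac{9223}{25} \approx 368.92$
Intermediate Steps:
$Q{\left(z \right)} = \frac{2 z \left(-5 + z\right)}{7}$ ($Q{\left(z \right)} = \frac{\left(-5 + z\right) \left(z + z\right)}{7} = \frac{\left(-5 + z\right) 2 z}{7} = \frac{2 z \left(-5 + z\right)}{7}$)
$V{\left(K,W \right)} = 2 + K$
$\frac{9223}{V{\left(23,Q{\left(0 \right)} \right)}} = \frac{9223}{2 + 23} = \frac{9223}{25}$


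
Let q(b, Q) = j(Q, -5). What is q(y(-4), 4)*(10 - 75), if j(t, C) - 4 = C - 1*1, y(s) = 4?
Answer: 130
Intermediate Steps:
j(t, C) = 3 + C (j(t, C) = 4 + (C - 1*1) = 4 + (C - 1) = 4 + (-1 + C) = 3 + C)
q(b, Q) = -2 (q(b, Q) = 3 - 5 = -2)
q(y(-4), 4)*(10 - 75) = -2*(10 - 75) = -2*(-65) = 130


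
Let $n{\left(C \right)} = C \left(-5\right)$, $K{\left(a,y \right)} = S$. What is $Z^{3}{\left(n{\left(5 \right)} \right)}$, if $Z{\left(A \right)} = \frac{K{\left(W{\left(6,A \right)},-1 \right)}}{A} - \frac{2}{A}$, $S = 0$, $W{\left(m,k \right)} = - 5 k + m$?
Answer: $\frac{8}{15625} \approx 0.000512$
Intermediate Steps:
$W{\left(m,k \right)} = m - 5 k$
$K{\left(a,y \right)} = 0$
$n{\left(C \right)} = - 5 C$
$Z{\left(A \right)} = - \frac{2}{A}$ ($Z{\left(A \right)} = \frac{0}{A} - \frac{2}{A} = 0 - \frac{2}{A} = - \frac{2}{A}$)
$Z^{3}{\left(n{\left(5 \right)} \right)} = \left(- \frac{2}{\left(-5\right) 5}\right)^{3} = \left(- \frac{2}{-25}\right)^{3} = \left(\left(-2\right) \left(- \frac{1}{25}\right)\right)^{3} = \left(\frac{2}{25}\right)^{3} = \frac{8}{15625}$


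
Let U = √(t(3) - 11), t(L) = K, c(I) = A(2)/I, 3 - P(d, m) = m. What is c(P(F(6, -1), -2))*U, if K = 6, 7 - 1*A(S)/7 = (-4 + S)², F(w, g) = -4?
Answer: 21*I*√5/5 ≈ 9.3915*I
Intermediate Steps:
P(d, m) = 3 - m
A(S) = 49 - 7*(-4 + S)²
c(I) = 21/I (c(I) = (49 - 7*(-4 + 2)²)/I = (49 - 7*(-2)²)/I = (49 - 7*4)/I = (49 - 28)/I = 21/I)
t(L) = 6
U = I*√5 (U = √(6 - 11) = √(-5) = I*√5 ≈ 2.2361*I)
c(P(F(6, -1), -2))*U = (21/(3 - 1*(-2)))*(I*√5) = (21/(3 + 2))*(I*√5) = (21/5)*(I*√5) = (21*(⅕))*(I*√5) = 21*(I*√5)/5 = 21*I*√5/5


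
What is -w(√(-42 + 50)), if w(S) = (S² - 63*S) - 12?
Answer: 4 + 126*√2 ≈ 182.19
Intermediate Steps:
w(S) = -12 + S² - 63*S
-w(√(-42 + 50)) = -(-12 + (√(-42 + 50))² - 63*√(-42 + 50)) = -(-12 + (√8)² - 126*√2) = -(-12 + (2*√2)² - 126*√2) = -(-12 + 8 - 126*√2) = -(-4 - 126*√2) = 4 + 126*√2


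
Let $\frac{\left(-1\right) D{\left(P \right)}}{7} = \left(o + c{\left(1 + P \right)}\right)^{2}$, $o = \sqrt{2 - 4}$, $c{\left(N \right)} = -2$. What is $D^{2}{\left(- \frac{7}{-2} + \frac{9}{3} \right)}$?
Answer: $49 \left(2 - i \sqrt{2}\right)^{4} \approx -1372.0 - 1108.7 i$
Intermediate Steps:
$o = i \sqrt{2}$ ($o = \sqrt{-2} = i \sqrt{2} \approx 1.4142 i$)
$D{\left(P \right)} = - 7 \left(-2 + i \sqrt{2}\right)^{2}$ ($D{\left(P \right)} = - 7 \left(i \sqrt{2} - 2\right)^{2} = - 7 \left(-2 + i \sqrt{2}\right)^{2}$)
$D^{2}{\left(- \frac{7}{-2} + \frac{9}{3} \right)} = \left(-14 + 28 i \sqrt{2}\right)^{2}$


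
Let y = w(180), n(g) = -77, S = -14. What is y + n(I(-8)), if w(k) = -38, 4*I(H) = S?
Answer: -115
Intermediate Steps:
I(H) = -7/2 (I(H) = (¼)*(-14) = -7/2)
y = -38
y + n(I(-8)) = -38 - 77 = -115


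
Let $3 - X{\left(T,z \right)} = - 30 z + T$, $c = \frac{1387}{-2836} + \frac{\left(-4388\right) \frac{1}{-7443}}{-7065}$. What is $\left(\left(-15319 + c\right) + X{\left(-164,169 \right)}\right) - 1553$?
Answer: $- \frac{1735206066298733}{149130478620} \approx -11635.0$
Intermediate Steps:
$c = - \frac{72947555033}{149130478620}$ ($c = 1387 \left(- \frac{1}{2836}\right) + \left(-4388\right) \left(- \frac{1}{7443}\right) \left(- \frac{1}{7065}\right) = - \frac{1387}{2836} + \frac{4388}{7443} \left(- \frac{1}{7065}\right) = - \frac{1387}{2836} - \frac{4388}{52584795} = - \frac{72947555033}{149130478620} \approx -0.48915$)
$X{\left(T,z \right)} = 3 - T + 30 z$ ($X{\left(T,z \right)} = 3 - \left(- 30 z + T\right) = 3 - \left(T - 30 z\right) = 3 - T + 30 z$)
$\left(\left(-15319 + c\right) + X{\left(-164,169 \right)}\right) - 1553 = \left(\left(-15319 - \frac{72947555033}{149130478620}\right) + \left(3 - -164 + 30 \cdot 169\right)\right) - 1553 = \left(- \frac{2284602749534813}{149130478620} + \left(3 + 164 + 5070\right)\right) - 1553 = \left(- \frac{2284602749534813}{149130478620} + 5237\right) - 1553 = - \frac{1503606433001873}{149130478620} - 1553 = - \frac{1735206066298733}{149130478620}$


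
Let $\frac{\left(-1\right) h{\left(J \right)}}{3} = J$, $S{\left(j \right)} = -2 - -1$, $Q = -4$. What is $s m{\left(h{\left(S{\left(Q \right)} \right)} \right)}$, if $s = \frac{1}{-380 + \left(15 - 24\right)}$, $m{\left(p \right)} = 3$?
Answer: $- \frac{3}{389} \approx -0.0077121$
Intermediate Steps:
$S{\left(j \right)} = -1$ ($S{\left(j \right)} = -2 + 1 = -1$)
$h{\left(J \right)} = - 3 J$
$s = - \frac{1}{389}$ ($s = \frac{1}{-380 + \left(15 - 24\right)} = \frac{1}{-380 - 9} = \frac{1}{-389} = - \frac{1}{389} \approx -0.0025707$)
$s m{\left(h{\left(S{\left(Q \right)} \right)} \right)} = \left(- \frac{1}{389}\right) 3 = - \frac{3}{389}$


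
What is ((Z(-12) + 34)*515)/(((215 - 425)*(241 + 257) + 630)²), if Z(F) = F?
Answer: 103/98232750 ≈ 1.0485e-6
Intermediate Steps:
((Z(-12) + 34)*515)/(((215 - 425)*(241 + 257) + 630)²) = ((-12 + 34)*515)/(((215 - 425)*(241 + 257) + 630)²) = (22*515)/((-210*498 + 630)²) = 11330/((-104580 + 630)²) = 11330/((-103950)²) = 11330/10805602500 = 11330*(1/10805602500) = 103/98232750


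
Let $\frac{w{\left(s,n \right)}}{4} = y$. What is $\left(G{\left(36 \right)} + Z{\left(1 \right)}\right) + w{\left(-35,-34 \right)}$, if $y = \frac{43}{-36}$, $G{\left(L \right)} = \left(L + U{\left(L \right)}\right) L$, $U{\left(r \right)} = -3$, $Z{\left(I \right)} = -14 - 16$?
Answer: $\frac{10379}{9} \approx 1153.2$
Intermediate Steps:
$Z{\left(I \right)} = -30$
$G{\left(L \right)} = L \left(-3 + L\right)$ ($G{\left(L \right)} = \left(L - 3\right) L = \left(-3 + L\right) L = L \left(-3 + L\right)$)
$y = - \frac{43}{36}$ ($y = 43 \left(- \frac{1}{36}\right) = - \frac{43}{36} \approx -1.1944$)
$w{\left(s,n \right)} = - \frac{43}{9}$ ($w{\left(s,n \right)} = 4 \left(- \frac{43}{36}\right) = - \frac{43}{9}$)
$\left(G{\left(36 \right)} + Z{\left(1 \right)}\right) + w{\left(-35,-34 \right)} = \left(36 \left(-3 + 36\right) - 30\right) - \frac{43}{9} = \left(36 \cdot 33 - 30\right) - \frac{43}{9} = \left(1188 - 30\right) - \frac{43}{9} = 1158 - \frac{43}{9} = \frac{10379}{9}$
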